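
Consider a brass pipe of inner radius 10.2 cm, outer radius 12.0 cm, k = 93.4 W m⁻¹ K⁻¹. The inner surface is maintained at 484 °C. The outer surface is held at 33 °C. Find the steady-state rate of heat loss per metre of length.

Q' = 2πk·ΔT/ln(r₂/r₁) = 2π × 93.4 × 451 / ln(0.120/0.102) = 1.63×10^6 W/m

Q' = 1.63×10^6 W/m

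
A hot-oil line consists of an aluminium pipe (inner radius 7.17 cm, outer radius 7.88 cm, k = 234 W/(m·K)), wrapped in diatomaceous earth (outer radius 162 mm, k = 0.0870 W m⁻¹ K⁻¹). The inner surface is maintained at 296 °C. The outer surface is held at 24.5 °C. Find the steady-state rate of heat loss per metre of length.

Series thermal resistances, inner to outer:
  R'_aluminium = ln(0.0788/0.0717)/(2πk) = 0.09442/(2π·234) = 6.422×10^-5 m·K/W
  R'_diatomaceous earth = ln(0.162/0.0788)/(2πk) = 0.7207/(2π·0.0870) = 1.318 m·K/W
ΣR = 6.422×10^-5 + 1.318 = 1.318 m·K/W
Q' = ΔT/ΣR = (296 °C − 24.5 °C)/1.318 = 206 W/m

Q' = 206 W/m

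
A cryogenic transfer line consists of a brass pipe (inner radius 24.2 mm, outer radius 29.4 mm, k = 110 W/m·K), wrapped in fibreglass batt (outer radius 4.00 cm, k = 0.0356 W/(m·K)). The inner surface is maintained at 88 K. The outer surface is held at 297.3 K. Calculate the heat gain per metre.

Q' = 152 W/m

Resistance network (inner→outer):
  R'_brass = ln(0.0294/0.0242)/(2πk) = 0.1946/(2π·110) = 2.816×10^-4 m·K/W
  R'_fibreglass batt = ln(0.0400/0.0294)/(2πk) = 0.3079/(2π·0.0356) = 1.376 m·K/W
ΣR = 2.816×10^-4 + 1.376 = 1.376 m·K/W
Q' = ΔT/ΣR = (88 K − 297.3 K)/1.376 = -152 W/m
(Negative Q' ⇒ heat flows inward; heat gain = 152 W/m.)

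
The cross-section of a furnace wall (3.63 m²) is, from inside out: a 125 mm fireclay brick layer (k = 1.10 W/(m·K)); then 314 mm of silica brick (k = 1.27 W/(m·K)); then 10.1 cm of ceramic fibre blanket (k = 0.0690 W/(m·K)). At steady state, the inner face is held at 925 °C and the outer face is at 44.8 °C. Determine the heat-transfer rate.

Resistance network (inner→outer):
  R_fireclay brick = L/(kA) = 0.125/(1.10·3.63) = 0.03130 K/W
  R_silica brick = L/(kA) = 0.314/(1.27·3.63) = 0.06811 K/W
  R_ceramic fibre blanket = L/(kA) = 0.101/(0.0690·3.63) = 0.4032 K/W
ΣR = 0.03130 + 0.06811 + 0.4032 = 0.5026 K/W
Q = ΔT/ΣR = (925 °C − 44.8 °C)/0.5026 = 1750 W

Q = 1750 W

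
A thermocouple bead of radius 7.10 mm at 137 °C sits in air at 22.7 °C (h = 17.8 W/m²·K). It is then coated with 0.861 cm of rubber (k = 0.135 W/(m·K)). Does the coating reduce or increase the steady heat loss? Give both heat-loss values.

increases: 1.29 → 1.80 W

Critical radius for a sphere: r_cr = 2k/h = 0.0152 m = 1.52 cm.
Outer radius after coating: r₂ = 0.00710 + 0.00861 = 0.01571 m.
r₁ < r_cr < r₂: heat loss rises to a maximum at r_cr then falls. Whether the coating helps depends on whether Q(r₂) has dropped back below Q(r₁).
Bare: R = 1/(4πr₁²h) = 88.69 K/W; Q = 114.3/88.69 = 1.29 W.
Coated: R = R_cond + R_conv = 63.62 K/W; Q = 114.3/63.62 = 1.80 W.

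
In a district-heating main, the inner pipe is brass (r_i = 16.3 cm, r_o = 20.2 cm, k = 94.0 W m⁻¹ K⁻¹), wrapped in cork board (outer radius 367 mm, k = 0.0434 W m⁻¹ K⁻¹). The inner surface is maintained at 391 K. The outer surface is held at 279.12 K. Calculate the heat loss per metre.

Series thermal resistances, inner to outer:
  R'_brass = ln(0.202/0.163)/(2πk) = 0.2145/(2π·94.0) = 3.632×10^-4 m·K/W
  R'_cork board = ln(0.367/0.202)/(2πk) = 0.5971/(2π·0.0434) = 2.190 m·K/W
ΣR = 3.632×10^-4 + 2.190 = 2.190 m·K/W
Q' = ΔT/ΣR = (391 K − 279.12 K)/2.190 = 51.1 W/m

Q' = 51.1 W/m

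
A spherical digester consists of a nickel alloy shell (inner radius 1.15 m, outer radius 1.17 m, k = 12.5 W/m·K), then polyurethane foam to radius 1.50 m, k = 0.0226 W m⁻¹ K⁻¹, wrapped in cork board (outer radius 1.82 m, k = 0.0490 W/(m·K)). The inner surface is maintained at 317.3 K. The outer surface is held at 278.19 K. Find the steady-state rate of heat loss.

Treat each layer as a resistance in series:
  R_nickel alloy = (1/1.15 − 1/1.17)/(4πk) = 0.01486/(4π·12.5) = 9.463×10^-5 K/W
  R_polyurethane foam = (1/1.17 − 1/1.50)/(4πk) = 0.1880/(4π·0.0226) = 0.6621 K/W
  R_cork board = (1/1.50 − 1/1.82)/(4πk) = 0.1172/(4π·0.0490) = 0.1904 K/W
ΣR = 9.463×10^-5 + 0.6621 + 0.1904 = 0.8526 K/W
Q = ΔT/ΣR = (317.3 K − 278.19 K)/0.8526 = 45.9 W

Q = 45.9 W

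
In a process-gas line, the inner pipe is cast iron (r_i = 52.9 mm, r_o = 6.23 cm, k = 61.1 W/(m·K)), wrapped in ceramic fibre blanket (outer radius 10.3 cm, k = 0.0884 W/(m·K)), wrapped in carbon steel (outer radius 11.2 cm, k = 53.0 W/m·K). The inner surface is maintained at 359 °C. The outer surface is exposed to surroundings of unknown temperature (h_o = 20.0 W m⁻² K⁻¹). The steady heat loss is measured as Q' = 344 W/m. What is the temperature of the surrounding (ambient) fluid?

T_out = 22.9 °C

Sum the resistances:
  R'_cast iron = ln(0.0623/0.0529)/(2πk) = 0.1636/(2π·61.1) = 4.260×10^-4 m·K/W
  R'_ceramic fibre blanket = ln(0.103/0.0623)/(2πk) = 0.5028/(2π·0.0884) = 0.9052 m·K/W
  R'_carbon steel = ln(0.112/0.103)/(2πk) = 0.08377/(2π·53.0) = 2.516×10^-4 m·K/W
  R'_conv,out = 1/(2πr h) = 1/(2π·0.112·20.0) = 0.07105 m·K/W
ΣR = 0.9769 m·K/W
ΔT = Q'·ΣR = 344 × 0.9769 = 336.1 K
Heat flows outward, so T_out = T_in − ΔT = 359 − 336.1 = 22.9 °C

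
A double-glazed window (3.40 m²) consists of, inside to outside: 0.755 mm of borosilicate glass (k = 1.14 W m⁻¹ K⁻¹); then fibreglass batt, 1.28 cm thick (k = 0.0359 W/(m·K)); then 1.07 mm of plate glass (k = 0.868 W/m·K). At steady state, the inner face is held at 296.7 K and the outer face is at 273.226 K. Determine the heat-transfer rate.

Resistance network (inner→outer):
  R_borosilicate glass = L/(kA) = 7.55×10^-4/(1.14·3.40) = 1.948×10^-4 K/W
  R_fibreglass batt = L/(kA) = 0.0128/(0.0359·3.40) = 0.1049 K/W
  R_plate glass = L/(kA) = 0.00107/(0.868·3.40) = 3.626×10^-4 K/W
ΣR = 1.948×10^-4 + 0.1049 + 3.626×10^-4 = 0.1055 K/W
Q = ΔT/ΣR = (296.7 K − 273.226 K)/0.1055 = 223 W

Q = 223 W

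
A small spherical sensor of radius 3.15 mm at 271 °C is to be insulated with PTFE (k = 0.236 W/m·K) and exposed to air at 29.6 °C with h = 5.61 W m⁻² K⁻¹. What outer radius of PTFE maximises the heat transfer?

r_cr = 8.41 cm

For a sphere, r_cr = 2k_ins/h = 2·0.236/5.61 = 0.0841 m = 8.41 cm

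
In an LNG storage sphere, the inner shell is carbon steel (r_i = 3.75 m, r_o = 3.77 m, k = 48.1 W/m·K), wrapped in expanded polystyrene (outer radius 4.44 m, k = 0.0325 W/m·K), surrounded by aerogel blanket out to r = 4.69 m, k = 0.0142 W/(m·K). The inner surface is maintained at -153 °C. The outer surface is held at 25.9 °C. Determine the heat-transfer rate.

Q = 1080 W

Resistance network (inner→outer):
  R_carbon steel = (1/3.75 − 1/3.77)/(4πk) = 0.001415/(4π·48.1) = 2.340×10^-6 K/W
  R_expanded polystyrene = (1/3.77 − 1/4.44)/(4πk) = 0.04003/(4π·0.0325) = 0.09801 K/W
  R_aerogel blanket = (1/4.44 − 1/4.69)/(4πk) = 0.01201/(4π·0.0142) = 0.06728 K/W
ΣR = 2.340×10^-6 + 0.09801 + 0.06728 = 0.1653 K/W
Q = ΔT/ΣR = (-153 °C − 25.9 °C)/0.1653 = -1080 W
(Negative Q ⇒ heat flows inward; heat gain = 1080 W.)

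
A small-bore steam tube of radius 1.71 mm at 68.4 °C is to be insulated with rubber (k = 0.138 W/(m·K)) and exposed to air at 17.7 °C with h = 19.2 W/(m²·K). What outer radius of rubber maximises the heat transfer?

r_cr = 0.719 cm

For a cylinder, r_cr = k_ins/h = 0.138/19.2 = 0.00719 m = 0.719 cm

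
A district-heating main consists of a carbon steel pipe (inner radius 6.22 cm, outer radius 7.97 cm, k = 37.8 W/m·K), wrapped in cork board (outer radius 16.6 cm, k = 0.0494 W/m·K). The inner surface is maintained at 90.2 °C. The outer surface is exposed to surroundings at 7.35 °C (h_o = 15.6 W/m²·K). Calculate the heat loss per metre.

Q' = 34.1 W/m

Series thermal resistances, inner to outer:
  R'_carbon steel = ln(0.0797/0.0622)/(2πk) = 0.2479/(2π·37.8) = 0.001044 m·K/W
  R'_cork board = ln(0.166/0.0797)/(2πk) = 0.7337/(2π·0.0494) = 2.364 m·K/W
  R'_conv,out = 1/(2πr h) = 1/(2π·0.166·15.6) = 0.06146 m·K/W
ΣR = 0.001044 + 2.364 + 0.06146 = 2.427 m·K/W
Q' = ΔT/ΣR = (90.2 °C − 7.35 °C)/2.427 = 34.1 W/m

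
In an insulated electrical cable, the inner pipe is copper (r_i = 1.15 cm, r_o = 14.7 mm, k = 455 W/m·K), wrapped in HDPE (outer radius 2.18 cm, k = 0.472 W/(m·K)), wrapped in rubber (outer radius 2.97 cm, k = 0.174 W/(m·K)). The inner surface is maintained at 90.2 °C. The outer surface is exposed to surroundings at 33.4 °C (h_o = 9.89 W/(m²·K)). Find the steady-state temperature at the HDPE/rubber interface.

T = 82.3 °C

Resistance network (inner→outer):
  R'_copper = ln(0.0147/0.0115)/(2πk) = 0.2455/(2π·455) = 8.587×10^-5 m·K/W
  R'_HDPE = ln(0.0218/0.0147)/(2πk) = 0.3941/(2π·0.472) = 0.1329 m·K/W
  R'_rubber = ln(0.0297/0.0218)/(2πk) = 0.3092/(2π·0.174) = 0.2829 m·K/W
  R'_conv,out = 1/(2πr h) = 1/(2π·0.0297·9.89) = 0.5418 m·K/W
ΣR = 8.587×10^-5 + 0.1329 + 0.2829 + 0.5418 = 0.9577 m·K/W
Q' = ΔT/ΣR = (90.2 °C − 33.4 °C)/0.9577 = 59.31 W/m
From the inner boundary to the HDPE/rubber interface, ΣR_partial = 0.1330 m·K/W.
T_interface = T_in − Q'·ΣR_partial = 90.2 °C − (59.31)(0.1330) = 82.3 °C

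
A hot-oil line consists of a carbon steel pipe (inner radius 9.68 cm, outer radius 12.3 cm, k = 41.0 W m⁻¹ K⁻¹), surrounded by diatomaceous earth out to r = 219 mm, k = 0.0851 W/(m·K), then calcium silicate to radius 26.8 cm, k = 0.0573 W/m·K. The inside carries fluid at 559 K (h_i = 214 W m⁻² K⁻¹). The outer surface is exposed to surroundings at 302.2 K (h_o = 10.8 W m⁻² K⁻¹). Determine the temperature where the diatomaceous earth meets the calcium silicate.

T = 395 K

Series thermal resistances, inner to outer:
  R'_conv,in = 1/(2πr h) = 1/(2π·0.0968·214) = 0.007683 m·K/W
  R'_carbon steel = ln(0.123/0.0968)/(2πk) = 0.2395/(2π·41.0) = 9.298×10^-4 m·K/W
  R'_diatomaceous earth = ln(0.219/0.123)/(2πk) = 0.5769/(2π·0.0851) = 1.079 m·K/W
  R'_calcium silicate = ln(0.268/0.219)/(2πk) = 0.2019/(2π·0.0573) = 0.5608 m·K/W
  R'_conv,out = 1/(2πr h) = 1/(2π·0.268·10.8) = 0.05499 m·K/W
ΣR = 0.007683 + 9.298×10^-4 + 1.079 + 0.5608 + 0.05499 = 1.703 m·K/W
Q' = ΔT/ΣR = (559 K − 302.2 K)/1.703 = 150.8 W/m
From the inner boundary to the diatomaceous earth/calcium silicate interface, ΣR_partial = 1.088 m·K/W.
T_interface = T_in − Q'·ΣR_partial = 559 K − (150.8)(1.088) = 395 K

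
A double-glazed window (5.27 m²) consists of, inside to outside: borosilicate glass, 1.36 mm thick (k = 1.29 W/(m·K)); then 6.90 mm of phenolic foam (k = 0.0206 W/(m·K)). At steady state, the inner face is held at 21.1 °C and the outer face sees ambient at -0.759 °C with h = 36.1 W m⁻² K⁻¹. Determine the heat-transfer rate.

Q = 317 W

Series thermal resistances, inner to outer:
  R_borosilicate glass = L/(kA) = 0.00136/(1.29·5.27) = 2.001×10^-4 K/W
  R_phenolic foam = L/(kA) = 0.00690/(0.0206·5.27) = 0.06356 K/W
  R_conv,out = 1/(hA) = 1/(36.1·5.27) = 0.005256 K/W
ΣR = 2.001×10^-4 + 0.06356 + 0.005256 = 0.06902 K/W
Q = ΔT/ΣR = (21.1 °C − -0.759 °C)/0.06902 = 317 W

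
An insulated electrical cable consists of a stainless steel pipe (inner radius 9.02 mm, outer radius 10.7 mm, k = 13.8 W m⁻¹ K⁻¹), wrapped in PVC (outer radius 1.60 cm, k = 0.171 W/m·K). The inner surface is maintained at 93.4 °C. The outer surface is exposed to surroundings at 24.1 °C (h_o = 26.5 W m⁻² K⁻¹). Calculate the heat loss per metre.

Q' = 92.2 W/m

Series thermal resistances, inner to outer:
  R'_stainless steel = ln(0.0107/0.00902)/(2πk) = 0.1708/(2π·13.8) = 0.001970 m·K/W
  R'_PVC = ln(0.0160/0.0107)/(2πk) = 0.4023/(2π·0.171) = 0.3745 m·K/W
  R'_conv,out = 1/(2πr h) = 1/(2π·0.0160·26.5) = 0.3754 m·K/W
ΣR = 0.001970 + 0.3745 + 0.3754 = 0.7519 m·K/W
Q' = ΔT/ΣR = (93.4 °C − 24.1 °C)/0.7519 = 92.2 W/m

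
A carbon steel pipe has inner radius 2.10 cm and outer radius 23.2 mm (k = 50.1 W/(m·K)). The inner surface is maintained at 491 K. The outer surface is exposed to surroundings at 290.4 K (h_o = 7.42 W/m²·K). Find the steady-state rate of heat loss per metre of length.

Treat each layer as a resistance in series:
  R'_carbon steel = ln(0.0232/0.0210)/(2πk) = 0.09963/(2π·50.1) = 3.165×10^-4 m·K/W
  R'_conv,out = 1/(2πr h) = 1/(2π·0.0232·7.42) = 0.9245 m·K/W
ΣR = 3.165×10^-4 + 0.9245 = 0.9248 m·K/W
Q' = ΔT/ΣR = (491 K − 290.4 K)/0.9248 = 217 W/m

Q' = 217 W/m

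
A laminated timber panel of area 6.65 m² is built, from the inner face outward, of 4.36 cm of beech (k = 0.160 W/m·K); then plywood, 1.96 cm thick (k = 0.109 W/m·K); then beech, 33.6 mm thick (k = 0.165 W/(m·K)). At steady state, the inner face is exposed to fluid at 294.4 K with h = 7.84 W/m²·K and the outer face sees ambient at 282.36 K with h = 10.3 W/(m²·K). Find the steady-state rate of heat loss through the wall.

Q = 90.9 W

Treat each layer as a resistance in series:
  R_conv,in = 1/(hA) = 1/(7.84·6.65) = 0.01918 K/W
  R_beech = L/(kA) = 0.0436/(0.160·6.65) = 0.04098 K/W
  R_plywood = L/(kA) = 0.0196/(0.109·6.65) = 0.02704 K/W
  R_beech = L/(kA) = 0.0336/(0.165·6.65) = 0.03062 K/W
  R_conv,out = 1/(hA) = 1/(10.3·6.65) = 0.01460 K/W
ΣR = 0.01918 + 0.04098 + 0.02704 + 0.03062 + 0.01460 = 0.1324 K/W
Q = ΔT/ΣR = (294.4 K − 282.36 K)/0.1324 = 90.9 W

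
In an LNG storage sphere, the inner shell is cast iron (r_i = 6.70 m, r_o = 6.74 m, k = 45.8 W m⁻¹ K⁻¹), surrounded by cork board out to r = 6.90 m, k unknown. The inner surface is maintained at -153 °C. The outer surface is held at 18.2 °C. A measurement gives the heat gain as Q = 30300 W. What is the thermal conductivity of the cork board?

k = 0.0485 W/m·K

ΣR = ΔT/Q = |-153 − 18.2|/30300 = 0.005650 K/W
Known resistances:
  R_cast iron = (1/6.70 − 1/6.74)/(4πk) = 8.858×10^-4/(4π·45.8) = 1.539×10^-6 K/W
R_cork board = ΣR − ΣR_known = 0.005650 − 1.539×10^-6 = 0.005648 K/W
(1/r₁−1/r₂)/(4πk) = 0.005648 ⇒ k = 0.003440/(4π·0.005648) = 0.0485 W/m·K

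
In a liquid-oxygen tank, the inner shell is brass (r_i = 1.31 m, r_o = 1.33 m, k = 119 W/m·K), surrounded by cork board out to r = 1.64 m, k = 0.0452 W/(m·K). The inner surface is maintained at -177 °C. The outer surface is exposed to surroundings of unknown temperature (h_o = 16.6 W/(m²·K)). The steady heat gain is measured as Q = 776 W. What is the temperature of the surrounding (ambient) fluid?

T_out = 18.6 °C

Sum the resistances:
  R_brass = (1/1.31 − 1/1.33)/(4πk) = 0.01148/(4π·119) = 7.676×10^-6 K/W
  R_cork board = (1/1.33 − 1/1.64)/(4πk) = 0.1421/(4π·0.0452) = 0.2502 K/W
  R_conv,out = 1/(4πr²h) = 1/(4π·1.64²·16.6) = 0.001782 K/W
ΣR = 0.2520 K/W
ΔT = Q·ΣR = 776 × 0.2520 = 195.6 K
Heat flows inward, so T_out = T_in + ΔT = -177 + 195.6 = 18.6 °C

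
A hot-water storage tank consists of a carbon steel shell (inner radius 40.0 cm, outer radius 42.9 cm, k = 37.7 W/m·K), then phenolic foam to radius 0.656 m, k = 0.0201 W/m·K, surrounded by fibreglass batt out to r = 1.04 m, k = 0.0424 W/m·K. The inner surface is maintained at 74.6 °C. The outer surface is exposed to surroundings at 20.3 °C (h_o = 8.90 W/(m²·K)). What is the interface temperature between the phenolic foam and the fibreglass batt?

Series thermal resistances, inner to outer:
  R_carbon steel = (1/0.400 − 1/0.429)/(4πk) = 0.1690/(4π·37.7) = 3.567×10^-4 K/W
  R_phenolic foam = (1/0.429 − 1/0.656)/(4πk) = 0.8066/(4π·0.0201) = 3.193 K/W
  R_fibreglass batt = (1/0.656 − 1/1.04)/(4πk) = 0.5629/(4π·0.0424) = 1.056 K/W
  R_conv,out = 1/(4πr²h) = 1/(4π·1.04²·8.90) = 0.008267 K/W
ΣR = 3.567×10^-4 + 3.193 + 1.056 + 0.008267 = 4.258 K/W
Q = ΔT/ΣR = (74.6 °C − 20.3 °C)/4.258 = 12.75 W
From the inner boundary to the phenolic foam/fibreglass batt interface, ΣR_partial = 3.193 K/W.
T_interface = T_in − Q·ΣR_partial = 74.6 °C − (12.75)(3.193) = 33.9 °C

T = 33.9 °C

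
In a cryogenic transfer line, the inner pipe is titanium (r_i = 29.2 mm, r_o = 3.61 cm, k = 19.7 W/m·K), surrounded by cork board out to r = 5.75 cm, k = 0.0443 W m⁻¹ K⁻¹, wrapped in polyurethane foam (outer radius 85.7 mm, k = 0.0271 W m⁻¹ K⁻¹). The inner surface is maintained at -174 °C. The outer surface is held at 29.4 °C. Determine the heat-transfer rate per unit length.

Q' = 50.6 W/m

Resistance network (inner→outer):
  R'_titanium = ln(0.0361/0.0292)/(2πk) = 0.2121/(2π·19.7) = 0.001714 m·K/W
  R'_cork board = ln(0.0575/0.0361)/(2πk) = 0.4655/(2π·0.0443) = 1.672 m·K/W
  R'_polyurethane foam = ln(0.0857/0.0575)/(2πk) = 0.3991/(2π·0.0271) = 2.344 m·K/W
ΣR = 0.001714 + 1.672 + 2.344 = 4.018 m·K/W
Q' = ΔT/ΣR = (-174 °C − 29.4 °C)/4.018 = -50.6 W/m
(Negative Q' ⇒ heat flows inward; heat gain = 50.6 W/m.)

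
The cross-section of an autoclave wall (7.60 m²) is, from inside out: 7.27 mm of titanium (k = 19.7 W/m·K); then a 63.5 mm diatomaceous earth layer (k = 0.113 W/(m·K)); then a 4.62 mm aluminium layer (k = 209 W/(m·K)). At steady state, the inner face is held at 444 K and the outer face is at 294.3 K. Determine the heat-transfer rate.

Resistance network (inner→outer):
  R_titanium = L/(kA) = 0.00727/(19.7·7.60) = 4.856×10^-5 K/W
  R_diatomaceous earth = L/(kA) = 0.0635/(0.113·7.60) = 0.07394 K/W
  R_aluminium = L/(kA) = 0.00462/(209·7.60) = 2.909×10^-6 K/W
ΣR = 4.856×10^-5 + 0.07394 + 2.909×10^-6 = 0.07399 K/W
Q = ΔT/ΣR = (444 K − 294.3 K)/0.07399 = 2020 W

Q = 2020 W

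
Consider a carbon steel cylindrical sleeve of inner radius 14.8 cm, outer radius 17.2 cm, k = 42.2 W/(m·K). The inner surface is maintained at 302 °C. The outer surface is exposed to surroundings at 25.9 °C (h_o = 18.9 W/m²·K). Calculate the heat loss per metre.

Resistance network (inner→outer):
  R'_carbon steel = ln(0.172/0.148)/(2πk) = 0.1503/(2π·42.2) = 5.668×10^-4 m·K/W
  R'_conv,out = 1/(2πr h) = 1/(2π·0.172·18.9) = 0.04896 m·K/W
ΣR = 5.668×10^-4 + 0.04896 = 0.04953 m·K/W
Q' = ΔT/ΣR = (302 °C − 25.9 °C)/0.04953 = 5570 W/m

Q' = 5570 W/m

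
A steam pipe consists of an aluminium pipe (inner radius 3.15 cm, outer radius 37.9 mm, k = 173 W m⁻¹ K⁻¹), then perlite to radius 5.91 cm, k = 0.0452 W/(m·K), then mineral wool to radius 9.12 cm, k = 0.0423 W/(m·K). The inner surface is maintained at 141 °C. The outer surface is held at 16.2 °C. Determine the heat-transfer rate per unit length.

Resistance network (inner→outer):
  R'_aluminium = ln(0.0379/0.0315)/(2πk) = 0.1850/(2π·173) = 1.702×10^-4 m·K/W
  R'_perlite = ln(0.0591/0.0379)/(2πk) = 0.4443/(2π·0.0452) = 1.564 m·K/W
  R'_mineral wool = ln(0.0912/0.0591)/(2πk) = 0.4338/(2π·0.0423) = 1.632 m·K/W
ΣR = 1.702×10^-4 + 1.564 + 1.632 = 3.196 m·K/W
Q' = ΔT/ΣR = (141 °C − 16.2 °C)/3.196 = 39.0 W/m

Q' = 39.0 W/m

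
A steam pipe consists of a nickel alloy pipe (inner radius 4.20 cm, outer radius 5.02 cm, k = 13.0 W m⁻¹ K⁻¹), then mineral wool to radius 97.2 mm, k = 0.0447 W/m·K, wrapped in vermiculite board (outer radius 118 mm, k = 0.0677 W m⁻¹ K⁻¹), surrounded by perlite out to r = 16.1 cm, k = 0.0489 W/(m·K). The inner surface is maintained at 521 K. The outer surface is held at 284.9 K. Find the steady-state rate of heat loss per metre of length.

Treat each layer as a resistance in series:
  R'_nickel alloy = ln(0.0502/0.0420)/(2πk) = 0.1783/(2π·13.0) = 0.002183 m·K/W
  R'_mineral wool = ln(0.0972/0.0502)/(2πk) = 0.6608/(2π·0.0447) = 2.353 m·K/W
  R'_vermiculite board = ln(0.118/0.0972)/(2πk) = 0.1939/(2π·0.0677) = 0.4559 m·K/W
  R'_perlite = ln(0.161/0.118)/(2πk) = 0.3107/(2π·0.0489) = 1.011 m·K/W
ΣR = 0.002183 + 2.353 + 0.4559 + 1.011 = 3.822 m·K/W
Q' = ΔT/ΣR = (521 K − 284.9 K)/3.822 = 61.8 W/m

Q' = 61.8 W/m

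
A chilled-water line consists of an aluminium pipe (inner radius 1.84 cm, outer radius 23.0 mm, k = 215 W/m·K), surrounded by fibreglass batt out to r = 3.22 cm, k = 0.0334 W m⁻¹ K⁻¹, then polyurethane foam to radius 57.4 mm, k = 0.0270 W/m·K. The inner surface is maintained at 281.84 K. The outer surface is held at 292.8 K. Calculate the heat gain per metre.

Resistance network (inner→outer):
  R'_aluminium = ln(0.0230/0.0184)/(2πk) = 0.2231/(2π·215) = 1.652×10^-4 m·K/W
  R'_fibreglass batt = ln(0.0322/0.0230)/(2πk) = 0.3365/(2π·0.0334) = 1.603 m·K/W
  R'_polyurethane foam = ln(0.0574/0.0322)/(2πk) = 0.5781/(2π·0.0270) = 3.408 m·K/W
ΣR = 1.652×10^-4 + 1.603 + 3.408 = 5.011 m·K/W
Q' = ΔT/ΣR = (281.84 K − 292.8 K)/5.011 = -2.19 W/m
(Negative Q' ⇒ heat flows inward; heat gain = 2.19 W/m.)

Q' = 2.19 W/m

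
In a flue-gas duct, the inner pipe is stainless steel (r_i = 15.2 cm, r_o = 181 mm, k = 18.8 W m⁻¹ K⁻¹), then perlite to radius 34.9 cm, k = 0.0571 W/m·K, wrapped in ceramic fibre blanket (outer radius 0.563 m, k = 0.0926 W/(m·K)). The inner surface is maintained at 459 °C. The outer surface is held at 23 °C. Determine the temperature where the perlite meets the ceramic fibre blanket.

T = 158 °C

Treat each layer as a resistance in series:
  R'_stainless steel = ln(0.181/0.152)/(2πk) = 0.1746/(2π·18.8) = 0.001478 m·K/W
  R'_perlite = ln(0.349/0.181)/(2πk) = 0.6566/(2π·0.0571) = 1.830 m·K/W
  R'_ceramic fibre blanket = ln(0.563/0.349)/(2πk) = 0.4782/(2π·0.0926) = 0.8219 m·K/W
ΣR = 0.001478 + 1.830 + 0.8219 = 2.653 m·K/W
Q' = ΔT/ΣR = (459 °C − 23 °C)/2.653 = 164.3 W/m
From the inner boundary to the perlite/ceramic fibre blanket interface, ΣR_partial = 1.831 m·K/W.
T_interface = T_in − Q'·ΣR_partial = 459 °C − (164.3)(1.831) = 158 °C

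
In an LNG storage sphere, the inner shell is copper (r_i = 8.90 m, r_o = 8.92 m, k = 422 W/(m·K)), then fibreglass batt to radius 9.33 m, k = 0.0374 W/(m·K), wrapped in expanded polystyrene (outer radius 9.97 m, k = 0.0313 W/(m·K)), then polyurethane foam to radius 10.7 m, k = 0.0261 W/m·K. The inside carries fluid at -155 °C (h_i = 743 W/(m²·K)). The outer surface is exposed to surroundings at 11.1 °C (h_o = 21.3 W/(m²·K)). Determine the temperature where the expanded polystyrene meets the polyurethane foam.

T = -59.9 °C

Resistance network (inner→outer):
  R_conv,in = 1/(4πr²h) = 1/(4π·8.90²·743) = 1.352×10^-6 K/W
  R_copper = (1/8.90 − 1/8.92)/(4πk) = 2.519×10^-4/(4π·422) = 4.751×10^-8 K/W
  R_fibreglass batt = (1/8.92 − 1/9.33)/(4πk) = 0.004926/(4π·0.0374) = 0.01048 K/W
  R_expanded polystyrene = (1/9.33 − 1/9.97)/(4πk) = 0.006880/(4π·0.0313) = 0.01749 K/W
  R_polyurethane foam = (1/9.97 − 1/10.7)/(4πk) = 0.006843/(4π·0.0261) = 0.02086 K/W
  R_conv,out = 1/(4πr²h) = 1/(4π·10.7²·21.3) = 3.263×10^-5 K/W
ΣR = 1.352×10^-6 + 4.751×10^-8 + 0.01048 + 0.01749 + 0.02086 + 3.263×10^-5 = 0.04886 K/W
Q = ΔT/ΣR = (-155 °C − 11.1 °C)/0.04886 = -3400 W
From the inner boundary to the expanded polystyrene/polyurethane foam interface, ΣR_partial = 0.02797 K/W.
T_interface = T_in − Q·ΣR_partial = -155 °C − (-3400)(0.02797) = -59.9 °C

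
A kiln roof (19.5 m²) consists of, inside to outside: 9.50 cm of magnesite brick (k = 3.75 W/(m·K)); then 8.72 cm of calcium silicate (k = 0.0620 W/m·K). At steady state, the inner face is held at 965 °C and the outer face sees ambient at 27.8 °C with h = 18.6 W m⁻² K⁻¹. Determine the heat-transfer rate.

Series thermal resistances, inner to outer:
  R_magnesite brick = L/(kA) = 0.0950/(3.75·19.5) = 0.001299 K/W
  R_calcium silicate = L/(kA) = 0.0872/(0.0620·19.5) = 0.07213 K/W
  R_conv,out = 1/(hA) = 1/(18.6·19.5) = 0.002757 K/W
ΣR = 0.001299 + 0.07213 + 0.002757 = 0.07619 K/W
Q = ΔT/ΣR = (965 °C − 27.8 °C)/0.07619 = 12300 W

Q = 12.3 kW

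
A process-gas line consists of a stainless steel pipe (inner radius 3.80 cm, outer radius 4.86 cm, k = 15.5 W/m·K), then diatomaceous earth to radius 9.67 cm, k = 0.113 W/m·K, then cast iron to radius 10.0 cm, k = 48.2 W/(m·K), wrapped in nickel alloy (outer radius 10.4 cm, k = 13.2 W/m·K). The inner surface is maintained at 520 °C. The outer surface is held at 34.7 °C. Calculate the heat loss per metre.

Q' = 499 W/m

Treat each layer as a resistance in series:
  R'_stainless steel = ln(0.0486/0.0380)/(2πk) = 0.2460/(2π·15.5) = 0.002526 m·K/W
  R'_diatomaceous earth = ln(0.0967/0.0486)/(2πk) = 0.6880/(2π·0.113) = 0.9690 m·K/W
  R'_cast iron = ln(0.100/0.0967)/(2πk) = 0.03356/(2π·48.2) = 1.108×10^-4 m·K/W
  R'_nickel alloy = ln(0.104/0.100)/(2πk) = 0.03922/(2π·13.2) = 4.729×10^-4 m·K/W
ΣR = 0.002526 + 0.9690 + 1.108×10^-4 + 4.729×10^-4 = 0.9721 m·K/W
Q' = ΔT/ΣR = (520 °C − 34.7 °C)/0.9721 = 499 W/m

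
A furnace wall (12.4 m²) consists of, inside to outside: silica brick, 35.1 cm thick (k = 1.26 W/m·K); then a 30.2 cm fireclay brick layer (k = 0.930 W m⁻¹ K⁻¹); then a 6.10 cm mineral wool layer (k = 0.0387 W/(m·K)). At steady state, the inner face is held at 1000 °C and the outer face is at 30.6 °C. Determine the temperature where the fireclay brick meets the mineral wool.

T = 732 °C

Resistance network (inner→outer):
  R_silica brick = L/(kA) = 0.351/(1.26·12.4) = 0.02247 K/W
  R_fireclay brick = L/(kA) = 0.302/(0.930·12.4) = 0.02619 K/W
  R_mineral wool = L/(kA) = 0.0610/(0.0387·12.4) = 0.1271 K/W
ΣR = 0.02247 + 0.02619 + 0.1271 = 0.1758 K/W
Q = ΔT/ΣR = (1000 °C − 30.6 °C)/0.1758 = 5514 W
From the inner boundary to the fireclay brick/mineral wool interface, ΣR_partial = 0.04866 K/W.
T_interface = T_in − Q·ΣR_partial = 1000 °C − (5514)(0.04866) = 732 °C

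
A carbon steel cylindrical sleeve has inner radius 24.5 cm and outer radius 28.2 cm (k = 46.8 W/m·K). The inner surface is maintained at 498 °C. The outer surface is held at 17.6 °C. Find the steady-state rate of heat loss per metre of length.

Q' = 2πk·ΔT/ln(r₂/r₁) = 2π × 46.8 × 480.4 / ln(0.282/0.245) = 1.00×10^6 W/m

Q' = 1000 kW/m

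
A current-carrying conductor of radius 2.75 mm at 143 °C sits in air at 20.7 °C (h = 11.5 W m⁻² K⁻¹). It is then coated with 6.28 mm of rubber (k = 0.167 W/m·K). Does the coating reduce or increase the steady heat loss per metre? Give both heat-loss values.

increases: 24.3 → 45.9 W/m

Critical radius for a cylinder: r_cr = k/h = 0.0145 m = 1.45 cm.
Outer radius after coating: r₂ = 0.00275 + 0.00628 = 0.00903 m.
Since r₁ < r_cr and r₂ ≤ r_cr, the coating moves toward the maximum at r_cr — heat loss rises.
Bare: R = 1/(2πr₁h) = 5.033 m·K/W; Q = 122.3/5.033 = 24.3 W/m.
Coated: R = R_cond + R_conv = 2.666 m·K/W; Q = 122.3/2.666 = 45.9 W/m.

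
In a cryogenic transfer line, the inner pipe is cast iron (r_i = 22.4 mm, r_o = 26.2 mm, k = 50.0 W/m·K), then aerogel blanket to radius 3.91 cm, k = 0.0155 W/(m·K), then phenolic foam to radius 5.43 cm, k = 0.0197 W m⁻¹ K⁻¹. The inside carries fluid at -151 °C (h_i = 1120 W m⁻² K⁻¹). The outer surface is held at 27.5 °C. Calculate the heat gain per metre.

Resistance network (inner→outer):
  R'_conv,in = 1/(2πr h) = 1/(2π·0.0224·1120) = 0.006344 m·K/W
  R'_cast iron = ln(0.0262/0.0224)/(2πk) = 0.1567/(2π·50.0) = 4.988×10^-4 m·K/W
  R'_aerogel blanket = ln(0.0391/0.0262)/(2πk) = 0.4004/(2π·0.0155) = 4.111 m·K/W
  R'_phenolic foam = ln(0.0543/0.0391)/(2πk) = 0.3284/(2π·0.0197) = 2.653 m·K/W
ΣR = 0.006344 + 4.988×10^-4 + 4.111 + 2.653 = 6.771 m·K/W
Q' = ΔT/ΣR = (-151 °C − 27.5 °C)/6.771 = -26.4 W/m
(Negative Q' ⇒ heat flows inward; heat gain = 26.4 W/m.)

Q' = 26.4 W/m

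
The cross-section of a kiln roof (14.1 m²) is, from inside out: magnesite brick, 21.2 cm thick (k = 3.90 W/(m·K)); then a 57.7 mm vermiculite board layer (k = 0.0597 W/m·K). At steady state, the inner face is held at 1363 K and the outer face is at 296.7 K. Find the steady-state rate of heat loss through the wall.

Q = 14.7 kW

Series thermal resistances, inner to outer:
  R_magnesite brick = L/(kA) = 0.212/(3.90·14.1) = 0.003855 K/W
  R_vermiculite board = L/(kA) = 0.0577/(0.0597·14.1) = 0.06855 K/W
ΣR = 0.003855 + 0.06855 = 0.07240 K/W
Q = ΔT/ΣR = (1363 K − 296.7 K)/0.07240 = 14700 W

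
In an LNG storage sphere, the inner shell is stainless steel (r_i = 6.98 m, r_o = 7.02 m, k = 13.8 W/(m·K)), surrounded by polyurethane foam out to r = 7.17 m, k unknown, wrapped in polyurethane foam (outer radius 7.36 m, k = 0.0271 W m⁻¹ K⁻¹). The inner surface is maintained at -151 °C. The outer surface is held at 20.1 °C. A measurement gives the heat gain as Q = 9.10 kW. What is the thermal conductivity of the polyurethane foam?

ΣR = ΔT/Q = |-151 − 20.1|/9100 = 0.01880 K/W
Known resistances:
  R_stainless steel = (1/6.98 − 1/7.02)/(4πk) = 8.163×10^-4/(4π·13.8) = 4.707×10^-6 K/W
  R_polyurethane foam = (1/7.17 − 1/7.36)/(4πk) = 0.003600/(4π·0.0271) = 0.01057 K/W
R_polyurethane foam = ΣR − ΣR_known = 0.01880 − 0.01057 = 0.008230 K/W
(1/r₁−1/r₂)/(4πk) = 0.008230 ⇒ k = 0.002980/(4π·0.008230) = 0.0288 W/m·K

k = 0.0288 W/m·K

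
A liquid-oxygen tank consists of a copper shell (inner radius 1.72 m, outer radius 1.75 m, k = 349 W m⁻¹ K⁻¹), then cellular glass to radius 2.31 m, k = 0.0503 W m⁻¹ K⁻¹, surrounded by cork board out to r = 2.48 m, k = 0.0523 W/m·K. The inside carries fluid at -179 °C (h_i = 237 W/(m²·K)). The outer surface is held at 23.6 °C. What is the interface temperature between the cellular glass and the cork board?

Treat each layer as a resistance in series:
  R_conv,in = 1/(4πr²h) = 1/(4π·1.72²·237) = 1.135×10^-4 K/W
  R_copper = (1/1.72 − 1/1.75)/(4πk) = 0.009967/(4π·349) = 2.273×10^-6 K/W
  R_cellular glass = (1/1.75 − 1/2.31)/(4πk) = 0.1385/(4π·0.0503) = 0.2192 K/W
  R_cork board = (1/2.31 − 1/2.48)/(4πk) = 0.02967/(4π·0.0523) = 0.04515 K/W
ΣR = 1.135×10^-4 + 2.273×10^-6 + 0.2192 + 0.04515 = 0.2645 K/W
Q = ΔT/ΣR = (-179 °C − 23.6 °C)/0.2645 = -766.0 W
From the inner boundary to the cellular glass/cork board interface, ΣR_partial = 0.2193 K/W.
T_interface = T_in − Q·ΣR_partial = -179 °C − (-766.0)(0.2193) = -11.0 °C

T = -11.0 °C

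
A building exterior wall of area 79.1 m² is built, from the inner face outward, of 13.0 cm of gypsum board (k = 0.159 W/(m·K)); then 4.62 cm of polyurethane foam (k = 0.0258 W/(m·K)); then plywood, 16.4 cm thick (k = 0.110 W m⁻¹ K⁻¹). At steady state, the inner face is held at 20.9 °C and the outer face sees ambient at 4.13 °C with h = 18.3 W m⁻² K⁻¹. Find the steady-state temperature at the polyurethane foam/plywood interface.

T = 10.4 °C

Resistance network (inner→outer):
  R_gypsum board = L/(kA) = 0.130/(0.159·79.1) = 0.01034 K/W
  R_polyurethane foam = L/(kA) = 0.0462/(0.0258·79.1) = 0.02264 K/W
  R_plywood = L/(kA) = 0.164/(0.110·79.1) = 0.01885 K/W
  R_conv,out = 1/(hA) = 1/(18.3·79.1) = 6.908×10^-4 K/W
ΣR = 0.01034 + 0.02264 + 0.01885 + 6.908×10^-4 = 0.05252 K/W
Q = ΔT/ΣR = (20.9 °C − 4.13 °C)/0.05252 = 319.3 W
From the inner boundary to the polyurethane foam/plywood interface, ΣR_partial = 0.03298 K/W.
T_interface = T_in − Q·ΣR_partial = 20.9 °C − (319.3)(0.03298) = 10.4 °C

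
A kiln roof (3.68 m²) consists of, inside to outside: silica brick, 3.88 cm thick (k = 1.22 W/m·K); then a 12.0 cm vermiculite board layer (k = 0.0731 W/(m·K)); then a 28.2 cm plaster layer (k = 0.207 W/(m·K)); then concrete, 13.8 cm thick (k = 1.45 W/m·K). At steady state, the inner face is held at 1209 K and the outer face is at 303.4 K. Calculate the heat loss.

Q = 1060 W

Resistance network (inner→outer):
  R_silica brick = L/(kA) = 0.0388/(1.22·3.68) = 0.008642 K/W
  R_vermiculite board = L/(kA) = 0.120/(0.0731·3.68) = 0.4461 K/W
  R_plaster = L/(kA) = 0.282/(0.207·3.68) = 0.3702 K/W
  R_concrete = L/(kA) = 0.138/(1.45·3.68) = 0.02586 K/W
ΣR = 0.008642 + 0.4461 + 0.3702 + 0.02586 = 0.8508 K/W
Q = ΔT/ΣR = (1209 K − 303.4 K)/0.8508 = 1060 W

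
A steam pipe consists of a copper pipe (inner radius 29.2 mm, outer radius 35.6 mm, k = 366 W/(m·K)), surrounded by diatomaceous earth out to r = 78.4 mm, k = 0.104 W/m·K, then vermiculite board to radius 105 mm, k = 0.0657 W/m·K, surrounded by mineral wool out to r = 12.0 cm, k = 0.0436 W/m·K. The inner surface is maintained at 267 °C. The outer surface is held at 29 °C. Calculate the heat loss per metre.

Series thermal resistances, inner to outer:
  R'_copper = ln(0.0356/0.0292)/(2πk) = 0.1982/(2π·366) = 8.618×10^-5 m·K/W
  R'_diatomaceous earth = ln(0.0784/0.0356)/(2πk) = 0.7895/(2π·0.104) = 1.208 m·K/W
  R'_vermiculite board = ln(0.105/0.0784)/(2πk) = 0.2921/(2π·0.0657) = 0.7077 m·K/W
  R'_mineral wool = ln(0.120/0.105)/(2πk) = 0.1335/(2π·0.0436) = 0.4874 m·K/W
ΣR = 8.618×10^-5 + 1.208 + 0.7077 + 0.4874 = 2.403 m·K/W
Q' = ΔT/ΣR = (267 °C − 29 °C)/2.403 = 99.0 W/m

Q' = 99.0 W/m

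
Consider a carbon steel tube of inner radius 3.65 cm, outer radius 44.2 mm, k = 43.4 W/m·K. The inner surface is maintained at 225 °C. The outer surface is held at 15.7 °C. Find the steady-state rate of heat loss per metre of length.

Q' = 2.98×10^5 W/m

Q' = 2πk·ΔT/ln(r₂/r₁) = 2π × 43.4 × 209.3 / ln(0.0442/0.0365) = 2.98×10^5 W/m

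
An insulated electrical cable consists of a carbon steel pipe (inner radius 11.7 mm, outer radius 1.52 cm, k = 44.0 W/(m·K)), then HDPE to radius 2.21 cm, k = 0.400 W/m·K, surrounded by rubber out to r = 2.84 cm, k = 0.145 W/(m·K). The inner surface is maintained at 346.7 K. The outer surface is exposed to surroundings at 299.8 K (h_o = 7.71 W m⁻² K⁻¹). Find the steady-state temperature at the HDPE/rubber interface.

T = 340.6 K

Treat each layer as a resistance in series:
  R'_carbon steel = ln(0.0152/0.0117)/(2πk) = 0.2617/(2π·44.0) = 9.466×10^-4 m·K/W
  R'_HDPE = ln(0.0221/0.0152)/(2πk) = 0.3743/(2π·0.400) = 0.1489 m·K/W
  R'_rubber = ln(0.0284/0.0221)/(2πk) = 0.2508/(2π·0.145) = 0.2753 m·K/W
  R'_conv,out = 1/(2πr h) = 1/(2π·0.0284·7.71) = 0.7269 m·K/W
ΣR = 9.466×10^-4 + 0.1489 + 0.2753 + 0.7269 = 1.152 m·K/W
Q' = ΔT/ΣR = (346.7 K − 299.8 K)/1.152 = 40.71 W/m
From the inner boundary to the HDPE/rubber interface, ΣR_partial = 0.1498 m·K/W.
T_interface = T_in − Q'·ΣR_partial = 346.7 K − (40.71)(0.1498) = 340.6 K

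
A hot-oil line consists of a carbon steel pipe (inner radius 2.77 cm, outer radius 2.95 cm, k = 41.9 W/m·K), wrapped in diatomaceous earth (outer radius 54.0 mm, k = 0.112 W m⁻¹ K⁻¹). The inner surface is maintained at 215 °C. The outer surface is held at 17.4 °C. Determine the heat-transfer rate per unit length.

Q' = 230 W/m

Treat each layer as a resistance in series:
  R'_carbon steel = ln(0.0295/0.0277)/(2πk) = 0.06296/(2π·41.9) = 2.391×10^-4 m·K/W
  R'_diatomaceous earth = ln(0.0540/0.0295)/(2πk) = 0.6046/(2π·0.112) = 0.8591 m·K/W
ΣR = 2.391×10^-4 + 0.8591 = 0.8593 m·K/W
Q' = ΔT/ΣR = (215 °C − 17.4 °C)/0.8593 = 230 W/m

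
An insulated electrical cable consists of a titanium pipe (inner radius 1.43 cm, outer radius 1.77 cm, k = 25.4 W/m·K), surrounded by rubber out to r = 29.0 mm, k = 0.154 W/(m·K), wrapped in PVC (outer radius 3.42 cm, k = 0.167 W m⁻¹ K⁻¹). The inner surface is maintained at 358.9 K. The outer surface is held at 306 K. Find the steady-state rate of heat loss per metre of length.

Q' = 79.1 W/m

Resistance network (inner→outer):
  R'_titanium = ln(0.0177/0.0143)/(2πk) = 0.2133/(2π·25.4) = 0.001337 m·K/W
  R'_rubber = ln(0.0290/0.0177)/(2πk) = 0.4937/(2π·0.154) = 0.5103 m·K/W
  R'_PVC = ln(0.0342/0.0290)/(2πk) = 0.1649/(2π·0.167) = 0.1572 m·K/W
ΣR = 0.001337 + 0.5103 + 0.1572 = 0.6688 m·K/W
Q' = ΔT/ΣR = (358.9 K − 306 K)/0.6688 = 79.1 W/m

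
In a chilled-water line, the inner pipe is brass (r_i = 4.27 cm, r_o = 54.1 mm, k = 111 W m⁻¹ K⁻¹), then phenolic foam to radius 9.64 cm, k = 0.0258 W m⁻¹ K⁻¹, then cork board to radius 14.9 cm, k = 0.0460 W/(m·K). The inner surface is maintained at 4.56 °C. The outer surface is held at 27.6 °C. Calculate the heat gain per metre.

Resistance network (inner→outer):
  R'_brass = ln(0.0541/0.0427)/(2πk) = 0.2366/(2π·111) = 3.393×10^-4 m·K/W
  R'_phenolic foam = ln(0.0964/0.0541)/(2πk) = 0.5777/(2π·0.0258) = 3.564 m·K/W
  R'_cork board = ln(0.149/0.0964)/(2πk) = 0.4354/(2π·0.0460) = 1.507 m·K/W
ΣR = 3.393×10^-4 + 3.564 + 1.507 = 5.071 m·K/W
Q' = ΔT/ΣR = (4.56 °C − 27.6 °C)/5.071 = -4.54 W/m
(Negative Q' ⇒ heat flows inward; heat gain = 4.54 W/m.)

Q' = 4.54 W/m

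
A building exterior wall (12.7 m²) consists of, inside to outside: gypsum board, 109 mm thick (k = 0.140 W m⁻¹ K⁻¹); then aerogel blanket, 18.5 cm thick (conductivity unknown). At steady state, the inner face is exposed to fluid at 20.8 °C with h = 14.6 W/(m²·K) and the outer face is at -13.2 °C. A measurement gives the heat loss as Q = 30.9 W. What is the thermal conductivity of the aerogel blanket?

ΣR = ΔT/Q = |20.8 − -13.2|/30.9 = 1.100 K/W
Known resistances:
  R_conv,in = 1/(hA) = 1/(14.6·12.7) = 0.005393 K/W
  R_gypsum board = L/(kA) = 0.109/(0.140·12.7) = 0.06130 K/W
R_aerogel blanket = ΣR − ΣR_known = 1.100 − 0.06669 = 1.033 K/W
L/(kA) = 1.033 ⇒ k = 0.185/(1.033·12.7) = 0.0141 W/m·K

k = 0.0141 W/m·K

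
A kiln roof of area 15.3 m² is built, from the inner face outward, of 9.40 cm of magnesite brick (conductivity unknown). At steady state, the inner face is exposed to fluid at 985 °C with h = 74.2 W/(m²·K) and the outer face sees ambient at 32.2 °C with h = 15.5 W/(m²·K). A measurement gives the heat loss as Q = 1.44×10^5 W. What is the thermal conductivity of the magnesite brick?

k = 4.04 W/m·K

ΣR = ΔT/Q = |985 − 32.2|/1.44×10^5 = 0.006617 K/W
Known resistances:
  R_conv,in = 1/(hA) = 1/(74.2·15.3) = 8.809×10^-4 K/W
  R_conv,out = 1/(hA) = 1/(15.5·15.3) = 0.004217 K/W
R_magnesite brick = ΣR − ΣR_known = 0.006617 − 0.005098 = 0.001519 K/W
L/(kA) = 0.001519 ⇒ k = 0.0940/(0.001519·15.3) = 4.04 W/m·K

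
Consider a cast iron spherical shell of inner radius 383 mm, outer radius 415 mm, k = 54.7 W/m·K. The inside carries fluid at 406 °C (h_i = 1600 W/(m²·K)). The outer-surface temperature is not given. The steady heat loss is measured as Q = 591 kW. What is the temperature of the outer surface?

Series resistances:
  R_conv,in = 1/(4πr²h) = 1/(4π·0.383²·1600) = 3.391×10^-4 K/W
  R_cast iron = (1/0.383 − 1/0.415)/(4πk) = 0.2013/(4π·54.7) = 2.929×10^-4 K/W
ΣR = 6.319×10^-4 K/W
ΔT = Q·ΣR = 5.91×10^5 × 6.319×10^-4 = 373.5 K
Heat flows outward, so T_out = T_in − ΔT = 406 − 373.5 = 32.5 °C

T_out = 32.5 °C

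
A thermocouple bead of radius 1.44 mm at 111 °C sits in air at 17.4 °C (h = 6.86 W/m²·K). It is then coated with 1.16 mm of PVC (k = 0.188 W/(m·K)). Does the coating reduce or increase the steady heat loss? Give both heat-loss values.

increases: 0.0167 → 0.0507 W

Critical radius for a sphere: r_cr = 2k/h = 0.0548 m = 5.48 cm.
Outer radius after coating: r₂ = 0.00144 + 0.00116 = 0.00260 m.
Since r₁ < r_cr and r₂ ≤ r_cr, the coating moves toward the maximum at r_cr — heat loss rises.
Bare: R = 1/(4πr₁²h) = 5594 K/W; Q = 93.6/5594 = 0.0167 W.
Coated: R = R_cond + R_conv = 1847 K/W; Q = 93.6/1847 = 0.0507 W.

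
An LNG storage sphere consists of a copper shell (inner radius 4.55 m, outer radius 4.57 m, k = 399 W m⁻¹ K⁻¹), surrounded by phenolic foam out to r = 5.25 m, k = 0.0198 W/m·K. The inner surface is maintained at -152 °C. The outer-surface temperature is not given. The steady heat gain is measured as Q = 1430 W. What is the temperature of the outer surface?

T_out = 10.9 °C

Sum the resistances:
  R_copper = (1/4.55 − 1/4.57)/(4πk) = 9.618×10^-4/(4π·399) = 1.918×10^-7 K/W
  R_phenolic foam = (1/4.57 − 1/5.25)/(4πk) = 0.02834/(4π·0.0198) = 0.1139 K/W
ΣR = 0.1139 K/W
ΔT = Q·ΣR = 1430 × 0.1139 = 162.9 K
Heat flows inward, so T_out = T_in + ΔT = -152 + 162.9 = 10.9 °C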